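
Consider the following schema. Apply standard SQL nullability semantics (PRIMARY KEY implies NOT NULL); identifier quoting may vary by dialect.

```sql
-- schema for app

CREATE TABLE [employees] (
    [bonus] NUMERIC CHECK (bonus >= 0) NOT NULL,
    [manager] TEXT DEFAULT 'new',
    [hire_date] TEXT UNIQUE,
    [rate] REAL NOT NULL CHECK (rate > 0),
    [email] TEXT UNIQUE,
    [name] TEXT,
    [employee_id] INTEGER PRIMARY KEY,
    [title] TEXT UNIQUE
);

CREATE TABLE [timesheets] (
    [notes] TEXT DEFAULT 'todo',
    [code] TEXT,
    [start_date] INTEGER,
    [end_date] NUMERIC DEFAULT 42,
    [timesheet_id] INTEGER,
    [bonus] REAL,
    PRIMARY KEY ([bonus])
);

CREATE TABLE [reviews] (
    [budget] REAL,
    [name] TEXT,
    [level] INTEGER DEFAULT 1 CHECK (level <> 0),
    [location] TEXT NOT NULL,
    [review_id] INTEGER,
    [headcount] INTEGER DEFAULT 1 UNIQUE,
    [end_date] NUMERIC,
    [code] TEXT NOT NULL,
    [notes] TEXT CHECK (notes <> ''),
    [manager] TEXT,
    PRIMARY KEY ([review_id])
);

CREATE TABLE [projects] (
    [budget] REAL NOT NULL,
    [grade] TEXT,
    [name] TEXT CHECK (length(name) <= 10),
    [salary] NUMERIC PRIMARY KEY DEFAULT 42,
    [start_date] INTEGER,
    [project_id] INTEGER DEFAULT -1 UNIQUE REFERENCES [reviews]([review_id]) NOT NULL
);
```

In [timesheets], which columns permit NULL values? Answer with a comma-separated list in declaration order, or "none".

notes, code, start_date, end_date, timesheet_id

- notes: DEFAULT only fills an omitted column; an explicit NULL is still allowed → nullable.
- code: no NOT NULL constraint applies → nullable.
- start_date: no NOT NULL constraint applies → nullable.
- end_date: DEFAULT only fills an omitted column; an explicit NULL is still allowed → nullable.
- timesheet_id: no NOT NULL constraint applies → nullable.
- bonus: part of the PRIMARY KEY, which implies NOT NULL → not nullable.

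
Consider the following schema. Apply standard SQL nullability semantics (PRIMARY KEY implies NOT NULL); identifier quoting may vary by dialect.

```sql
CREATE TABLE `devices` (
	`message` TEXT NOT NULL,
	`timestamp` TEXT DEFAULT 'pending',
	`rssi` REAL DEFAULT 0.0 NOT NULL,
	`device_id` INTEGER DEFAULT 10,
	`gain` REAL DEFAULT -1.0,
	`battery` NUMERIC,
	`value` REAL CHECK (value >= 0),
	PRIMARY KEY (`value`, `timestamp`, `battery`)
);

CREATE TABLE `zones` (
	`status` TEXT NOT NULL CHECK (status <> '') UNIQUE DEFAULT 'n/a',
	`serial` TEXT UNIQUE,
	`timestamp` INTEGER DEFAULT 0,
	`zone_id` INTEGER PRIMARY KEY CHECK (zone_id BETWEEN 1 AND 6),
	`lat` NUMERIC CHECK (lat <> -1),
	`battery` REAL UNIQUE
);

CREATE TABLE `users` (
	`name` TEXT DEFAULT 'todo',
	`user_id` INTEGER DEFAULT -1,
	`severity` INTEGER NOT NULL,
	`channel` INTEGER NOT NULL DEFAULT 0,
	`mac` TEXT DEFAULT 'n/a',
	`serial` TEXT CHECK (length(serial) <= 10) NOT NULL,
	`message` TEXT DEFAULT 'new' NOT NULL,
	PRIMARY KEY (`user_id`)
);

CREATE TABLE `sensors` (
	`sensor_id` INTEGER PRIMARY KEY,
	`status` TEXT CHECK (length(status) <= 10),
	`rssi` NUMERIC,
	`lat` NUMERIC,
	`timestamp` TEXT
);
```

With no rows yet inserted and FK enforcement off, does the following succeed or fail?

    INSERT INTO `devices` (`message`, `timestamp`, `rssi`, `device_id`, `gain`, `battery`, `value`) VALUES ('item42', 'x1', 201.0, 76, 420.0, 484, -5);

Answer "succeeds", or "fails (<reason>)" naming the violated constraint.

The value -5 for value violates CHECK (value >= 0).

fails (CHECK on value)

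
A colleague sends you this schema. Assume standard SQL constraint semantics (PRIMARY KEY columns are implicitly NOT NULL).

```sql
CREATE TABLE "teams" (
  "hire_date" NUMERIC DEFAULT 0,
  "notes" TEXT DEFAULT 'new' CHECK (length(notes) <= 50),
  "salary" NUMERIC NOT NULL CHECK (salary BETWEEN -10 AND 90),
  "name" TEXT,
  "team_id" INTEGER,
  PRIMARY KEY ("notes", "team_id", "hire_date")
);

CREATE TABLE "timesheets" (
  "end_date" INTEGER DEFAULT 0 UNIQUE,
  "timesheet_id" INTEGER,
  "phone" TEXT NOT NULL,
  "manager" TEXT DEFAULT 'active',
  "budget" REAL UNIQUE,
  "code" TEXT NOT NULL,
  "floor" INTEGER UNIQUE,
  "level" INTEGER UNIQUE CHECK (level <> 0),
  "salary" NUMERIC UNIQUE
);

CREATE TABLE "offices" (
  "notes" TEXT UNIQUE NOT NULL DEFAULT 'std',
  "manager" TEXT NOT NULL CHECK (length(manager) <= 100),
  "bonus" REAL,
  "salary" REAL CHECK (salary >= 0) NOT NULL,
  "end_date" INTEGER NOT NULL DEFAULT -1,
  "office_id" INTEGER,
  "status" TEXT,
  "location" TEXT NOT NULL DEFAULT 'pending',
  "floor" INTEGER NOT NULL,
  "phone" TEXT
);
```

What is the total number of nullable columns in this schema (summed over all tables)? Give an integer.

teams: 1 nullable (name — PK (notes, team_id, hire_date) and explicit NOT NULL columns excluded).
timesheets: 7 nullable (end_date, timesheet_id, manager, budget, floor, level, salary — PK none and explicit NOT NULL columns excluded).
offices: 4 nullable (bonus, office_id, status, phone — PK none and explicit NOT NULL columns excluded).
Total: 1 + 7 + 4 = 12.

12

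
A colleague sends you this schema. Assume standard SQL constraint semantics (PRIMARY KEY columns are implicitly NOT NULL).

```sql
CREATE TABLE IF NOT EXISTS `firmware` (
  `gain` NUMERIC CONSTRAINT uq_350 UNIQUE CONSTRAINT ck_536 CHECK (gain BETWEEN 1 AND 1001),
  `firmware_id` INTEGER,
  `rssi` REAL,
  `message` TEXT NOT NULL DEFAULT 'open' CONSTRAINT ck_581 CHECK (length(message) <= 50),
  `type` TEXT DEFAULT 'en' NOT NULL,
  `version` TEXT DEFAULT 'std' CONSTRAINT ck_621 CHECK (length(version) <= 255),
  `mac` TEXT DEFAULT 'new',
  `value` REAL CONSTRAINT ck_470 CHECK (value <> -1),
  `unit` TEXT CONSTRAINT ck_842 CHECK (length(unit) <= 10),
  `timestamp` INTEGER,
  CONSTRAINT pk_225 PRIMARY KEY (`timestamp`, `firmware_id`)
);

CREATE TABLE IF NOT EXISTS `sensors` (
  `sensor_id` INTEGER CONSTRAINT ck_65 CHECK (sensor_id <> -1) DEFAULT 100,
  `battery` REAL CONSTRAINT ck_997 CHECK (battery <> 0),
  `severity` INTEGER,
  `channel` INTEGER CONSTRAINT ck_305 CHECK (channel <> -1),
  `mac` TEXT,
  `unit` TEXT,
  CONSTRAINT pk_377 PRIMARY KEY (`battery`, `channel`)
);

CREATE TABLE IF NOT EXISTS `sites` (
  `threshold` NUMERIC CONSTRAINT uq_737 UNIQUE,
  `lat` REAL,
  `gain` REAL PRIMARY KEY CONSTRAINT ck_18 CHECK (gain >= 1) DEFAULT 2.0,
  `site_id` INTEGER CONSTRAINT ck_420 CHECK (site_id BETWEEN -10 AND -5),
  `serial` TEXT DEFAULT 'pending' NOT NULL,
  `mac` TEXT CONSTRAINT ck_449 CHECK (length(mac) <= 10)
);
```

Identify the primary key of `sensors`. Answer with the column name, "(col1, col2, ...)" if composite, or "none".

(battery, channel)

A table-level PRIMARY KEY clause names 2 columns: battery, channel.
This is a composite key — the combination is unique, not each column individually.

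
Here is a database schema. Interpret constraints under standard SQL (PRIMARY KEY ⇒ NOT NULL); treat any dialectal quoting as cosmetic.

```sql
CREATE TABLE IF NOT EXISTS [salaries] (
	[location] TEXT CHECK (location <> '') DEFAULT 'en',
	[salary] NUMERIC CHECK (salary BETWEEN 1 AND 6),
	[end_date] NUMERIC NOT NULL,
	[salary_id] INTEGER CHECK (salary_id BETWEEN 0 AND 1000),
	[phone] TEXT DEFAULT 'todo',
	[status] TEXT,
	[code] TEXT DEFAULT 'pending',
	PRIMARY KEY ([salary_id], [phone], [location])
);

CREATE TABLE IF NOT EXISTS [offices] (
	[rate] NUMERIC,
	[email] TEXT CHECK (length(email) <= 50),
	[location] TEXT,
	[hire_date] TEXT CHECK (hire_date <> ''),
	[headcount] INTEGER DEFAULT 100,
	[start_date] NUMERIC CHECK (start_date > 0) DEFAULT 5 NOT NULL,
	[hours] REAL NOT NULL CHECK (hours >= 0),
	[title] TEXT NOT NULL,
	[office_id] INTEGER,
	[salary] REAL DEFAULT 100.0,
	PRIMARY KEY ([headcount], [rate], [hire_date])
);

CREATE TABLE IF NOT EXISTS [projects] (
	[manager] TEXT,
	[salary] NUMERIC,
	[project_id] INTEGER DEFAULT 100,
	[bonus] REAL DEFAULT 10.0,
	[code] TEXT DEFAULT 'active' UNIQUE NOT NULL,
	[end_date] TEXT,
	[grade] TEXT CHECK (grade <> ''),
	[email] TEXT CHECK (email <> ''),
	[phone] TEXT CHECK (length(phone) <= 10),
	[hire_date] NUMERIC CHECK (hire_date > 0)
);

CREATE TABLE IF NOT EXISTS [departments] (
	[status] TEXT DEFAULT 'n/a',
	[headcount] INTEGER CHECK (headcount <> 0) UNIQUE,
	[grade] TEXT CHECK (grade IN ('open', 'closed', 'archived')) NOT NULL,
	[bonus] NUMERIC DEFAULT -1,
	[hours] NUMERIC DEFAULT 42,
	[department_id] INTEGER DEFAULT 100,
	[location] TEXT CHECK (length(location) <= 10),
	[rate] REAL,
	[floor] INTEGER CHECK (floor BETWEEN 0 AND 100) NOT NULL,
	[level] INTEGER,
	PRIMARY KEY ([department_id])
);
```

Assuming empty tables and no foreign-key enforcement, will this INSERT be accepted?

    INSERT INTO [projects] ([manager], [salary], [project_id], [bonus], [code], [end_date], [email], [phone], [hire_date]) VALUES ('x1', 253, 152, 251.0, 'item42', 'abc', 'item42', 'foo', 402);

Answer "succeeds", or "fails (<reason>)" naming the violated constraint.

succeeds

NOT NULL columns: code is supplied.
CHECK constraints: 'item42' satisfies (email <> ''); 'foo' satisfies (length(phone) <= 10); 402 satisfies (hire_date > 0).
No constraint is violated.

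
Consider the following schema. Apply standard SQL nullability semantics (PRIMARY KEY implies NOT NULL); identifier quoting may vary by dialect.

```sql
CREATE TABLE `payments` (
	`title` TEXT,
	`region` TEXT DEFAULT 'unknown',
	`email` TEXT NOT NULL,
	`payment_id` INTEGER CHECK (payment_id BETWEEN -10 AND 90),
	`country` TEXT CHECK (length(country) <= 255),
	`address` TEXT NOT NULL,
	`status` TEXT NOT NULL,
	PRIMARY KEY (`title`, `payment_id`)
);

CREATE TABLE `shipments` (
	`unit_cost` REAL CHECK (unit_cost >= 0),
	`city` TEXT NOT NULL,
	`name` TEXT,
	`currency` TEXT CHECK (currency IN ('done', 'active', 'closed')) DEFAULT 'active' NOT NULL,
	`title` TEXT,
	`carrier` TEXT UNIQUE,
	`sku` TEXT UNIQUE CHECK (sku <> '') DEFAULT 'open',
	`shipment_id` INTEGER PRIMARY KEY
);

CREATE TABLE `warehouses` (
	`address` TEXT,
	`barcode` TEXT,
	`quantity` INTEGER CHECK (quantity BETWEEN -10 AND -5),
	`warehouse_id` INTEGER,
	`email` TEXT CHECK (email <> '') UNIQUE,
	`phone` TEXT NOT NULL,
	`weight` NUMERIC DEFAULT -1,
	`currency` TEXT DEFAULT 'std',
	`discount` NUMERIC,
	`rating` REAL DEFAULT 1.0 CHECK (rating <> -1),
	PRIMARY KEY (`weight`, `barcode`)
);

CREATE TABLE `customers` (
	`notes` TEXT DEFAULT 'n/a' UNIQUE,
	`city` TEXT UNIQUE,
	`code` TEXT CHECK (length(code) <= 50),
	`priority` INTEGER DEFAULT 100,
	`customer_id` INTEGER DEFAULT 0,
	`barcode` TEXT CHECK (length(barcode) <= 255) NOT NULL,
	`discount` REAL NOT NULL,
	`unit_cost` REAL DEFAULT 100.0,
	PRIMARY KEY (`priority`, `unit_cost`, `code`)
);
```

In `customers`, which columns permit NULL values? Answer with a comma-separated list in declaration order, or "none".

- notes: UNIQUE does not imply NOT NULL → nullable.
- city: UNIQUE does not imply NOT NULL → nullable.
- code: part of the PRIMARY KEY, which implies NOT NULL → not nullable.
- priority: part of the PRIMARY KEY, which implies NOT NULL → not nullable.
- customer_id: DEFAULT only fills an omitted column; an explicit NULL is still allowed → nullable.
- barcode: declared NOT NULL → not nullable.
- discount: declared NOT NULL → not nullable.
- unit_cost: part of the PRIMARY KEY, which implies NOT NULL → not nullable.

notes, city, customer_id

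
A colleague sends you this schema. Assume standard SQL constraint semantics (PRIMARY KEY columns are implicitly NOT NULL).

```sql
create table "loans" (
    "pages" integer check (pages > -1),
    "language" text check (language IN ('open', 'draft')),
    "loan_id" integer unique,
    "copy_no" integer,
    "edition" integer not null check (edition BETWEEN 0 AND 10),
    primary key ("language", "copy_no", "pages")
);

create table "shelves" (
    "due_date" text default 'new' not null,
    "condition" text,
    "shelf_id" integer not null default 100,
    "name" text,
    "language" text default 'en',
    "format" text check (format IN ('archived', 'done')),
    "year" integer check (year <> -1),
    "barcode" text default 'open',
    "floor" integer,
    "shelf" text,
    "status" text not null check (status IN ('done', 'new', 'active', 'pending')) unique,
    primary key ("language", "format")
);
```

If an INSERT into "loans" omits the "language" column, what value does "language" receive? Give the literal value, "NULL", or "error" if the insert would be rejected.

language has no DEFAULT clause.
Omitting it would insert NULL, but it is part of the PRIMARY KEY, so the INSERT fails.

error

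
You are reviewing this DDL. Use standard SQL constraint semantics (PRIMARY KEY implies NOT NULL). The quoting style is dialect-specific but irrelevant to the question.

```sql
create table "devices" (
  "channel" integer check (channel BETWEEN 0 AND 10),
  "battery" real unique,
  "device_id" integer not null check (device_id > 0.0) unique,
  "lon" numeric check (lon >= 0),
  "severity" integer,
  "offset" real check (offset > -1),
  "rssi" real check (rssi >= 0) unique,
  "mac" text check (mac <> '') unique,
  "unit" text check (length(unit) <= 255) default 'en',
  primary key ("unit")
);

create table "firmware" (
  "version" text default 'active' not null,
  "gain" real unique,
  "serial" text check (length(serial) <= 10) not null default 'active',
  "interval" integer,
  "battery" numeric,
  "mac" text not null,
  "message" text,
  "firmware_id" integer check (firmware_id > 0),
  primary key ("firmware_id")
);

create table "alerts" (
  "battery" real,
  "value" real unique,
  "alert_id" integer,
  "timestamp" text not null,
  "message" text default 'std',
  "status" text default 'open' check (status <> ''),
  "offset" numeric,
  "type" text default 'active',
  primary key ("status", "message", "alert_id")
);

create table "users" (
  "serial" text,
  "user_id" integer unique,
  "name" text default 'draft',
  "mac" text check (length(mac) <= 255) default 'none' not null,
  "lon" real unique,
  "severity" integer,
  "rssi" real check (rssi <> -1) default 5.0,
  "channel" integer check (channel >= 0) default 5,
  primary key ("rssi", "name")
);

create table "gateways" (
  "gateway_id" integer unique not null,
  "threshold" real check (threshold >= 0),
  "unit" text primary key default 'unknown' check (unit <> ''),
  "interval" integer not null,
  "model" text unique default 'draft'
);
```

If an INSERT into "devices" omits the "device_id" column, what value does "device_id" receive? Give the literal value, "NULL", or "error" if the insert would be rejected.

error

device_id has no DEFAULT clause.
Omitting it would insert NULL, but it is declared NOT NULL, so the INSERT fails.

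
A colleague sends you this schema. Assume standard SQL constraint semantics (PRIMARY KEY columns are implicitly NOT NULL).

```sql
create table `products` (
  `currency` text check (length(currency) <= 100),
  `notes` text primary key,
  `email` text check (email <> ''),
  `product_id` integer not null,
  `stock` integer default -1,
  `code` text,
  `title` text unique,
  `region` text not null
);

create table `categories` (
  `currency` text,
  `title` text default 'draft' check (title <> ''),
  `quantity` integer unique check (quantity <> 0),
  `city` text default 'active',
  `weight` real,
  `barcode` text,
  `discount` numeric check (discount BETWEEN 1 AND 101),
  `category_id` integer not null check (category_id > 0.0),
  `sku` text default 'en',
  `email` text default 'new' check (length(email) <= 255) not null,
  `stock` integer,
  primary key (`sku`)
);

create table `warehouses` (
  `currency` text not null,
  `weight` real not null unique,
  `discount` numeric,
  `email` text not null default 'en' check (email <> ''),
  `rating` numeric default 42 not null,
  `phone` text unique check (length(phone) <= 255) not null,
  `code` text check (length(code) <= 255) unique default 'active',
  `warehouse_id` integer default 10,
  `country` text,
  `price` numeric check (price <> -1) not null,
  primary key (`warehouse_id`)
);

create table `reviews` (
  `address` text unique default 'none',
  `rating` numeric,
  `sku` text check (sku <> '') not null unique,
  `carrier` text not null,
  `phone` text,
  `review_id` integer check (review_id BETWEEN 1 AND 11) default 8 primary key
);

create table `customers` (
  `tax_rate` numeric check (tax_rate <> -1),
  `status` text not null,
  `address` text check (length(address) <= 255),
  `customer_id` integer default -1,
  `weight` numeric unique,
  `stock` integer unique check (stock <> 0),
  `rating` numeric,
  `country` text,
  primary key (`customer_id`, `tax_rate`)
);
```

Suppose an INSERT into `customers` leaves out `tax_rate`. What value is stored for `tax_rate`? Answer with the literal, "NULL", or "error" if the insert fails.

error

tax_rate has no DEFAULT clause.
Omitting it would insert NULL, but it is part of the PRIMARY KEY, so the INSERT fails.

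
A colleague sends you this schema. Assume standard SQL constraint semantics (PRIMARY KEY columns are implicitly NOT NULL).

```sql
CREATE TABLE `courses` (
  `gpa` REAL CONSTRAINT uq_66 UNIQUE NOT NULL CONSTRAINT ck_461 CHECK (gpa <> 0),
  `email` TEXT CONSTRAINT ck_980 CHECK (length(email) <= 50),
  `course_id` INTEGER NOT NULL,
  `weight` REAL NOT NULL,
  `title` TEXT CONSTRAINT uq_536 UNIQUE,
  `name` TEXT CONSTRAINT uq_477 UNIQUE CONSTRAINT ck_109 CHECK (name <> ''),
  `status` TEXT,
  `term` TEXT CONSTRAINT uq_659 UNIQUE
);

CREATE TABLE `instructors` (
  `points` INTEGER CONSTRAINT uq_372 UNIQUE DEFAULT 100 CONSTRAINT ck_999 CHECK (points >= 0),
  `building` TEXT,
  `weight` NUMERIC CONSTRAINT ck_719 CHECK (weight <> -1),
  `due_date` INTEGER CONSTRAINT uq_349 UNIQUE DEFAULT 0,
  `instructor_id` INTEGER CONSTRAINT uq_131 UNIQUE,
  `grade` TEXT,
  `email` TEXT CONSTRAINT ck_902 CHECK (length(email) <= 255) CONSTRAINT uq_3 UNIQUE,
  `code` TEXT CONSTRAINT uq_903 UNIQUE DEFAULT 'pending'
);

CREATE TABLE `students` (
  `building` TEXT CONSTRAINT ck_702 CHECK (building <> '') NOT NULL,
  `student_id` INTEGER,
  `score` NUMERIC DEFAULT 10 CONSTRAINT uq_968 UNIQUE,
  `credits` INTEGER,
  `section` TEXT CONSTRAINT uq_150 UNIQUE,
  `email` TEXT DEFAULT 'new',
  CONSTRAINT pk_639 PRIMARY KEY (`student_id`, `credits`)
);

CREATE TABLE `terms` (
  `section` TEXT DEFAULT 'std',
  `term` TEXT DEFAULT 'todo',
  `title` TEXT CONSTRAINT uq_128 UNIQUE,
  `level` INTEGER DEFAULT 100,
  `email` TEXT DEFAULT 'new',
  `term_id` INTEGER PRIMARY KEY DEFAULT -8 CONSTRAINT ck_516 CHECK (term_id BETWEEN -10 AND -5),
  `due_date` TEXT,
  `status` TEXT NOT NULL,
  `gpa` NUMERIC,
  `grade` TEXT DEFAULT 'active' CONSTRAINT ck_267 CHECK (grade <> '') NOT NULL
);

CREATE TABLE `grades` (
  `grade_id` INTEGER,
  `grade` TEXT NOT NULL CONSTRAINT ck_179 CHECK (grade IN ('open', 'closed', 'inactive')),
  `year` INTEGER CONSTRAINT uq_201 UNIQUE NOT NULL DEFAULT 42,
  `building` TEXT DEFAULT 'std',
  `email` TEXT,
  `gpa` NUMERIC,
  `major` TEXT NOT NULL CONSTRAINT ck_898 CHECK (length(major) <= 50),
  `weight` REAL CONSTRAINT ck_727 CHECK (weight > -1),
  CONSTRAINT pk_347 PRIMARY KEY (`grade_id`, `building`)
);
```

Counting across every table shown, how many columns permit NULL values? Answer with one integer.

26

courses: 5 nullable (email, title, name, status, term — PK none and explicit NOT NULL columns excluded).
instructors: 8 nullable (points, building, weight, due_date, instructor_id, grade, email, code — PK none and explicit NOT NULL columns excluded).
students: 3 nullable (score, section, email — PK (student_id, credits) and explicit NOT NULL columns excluded).
terms: 7 nullable (section, term, title, level, email, due_date, gpa — PK (term_id) and explicit NOT NULL columns excluded).
grades: 3 nullable (email, gpa, weight — PK (grade_id, building) and explicit NOT NULL columns excluded).
Total: 5 + 8 + 3 + 7 + 3 = 26.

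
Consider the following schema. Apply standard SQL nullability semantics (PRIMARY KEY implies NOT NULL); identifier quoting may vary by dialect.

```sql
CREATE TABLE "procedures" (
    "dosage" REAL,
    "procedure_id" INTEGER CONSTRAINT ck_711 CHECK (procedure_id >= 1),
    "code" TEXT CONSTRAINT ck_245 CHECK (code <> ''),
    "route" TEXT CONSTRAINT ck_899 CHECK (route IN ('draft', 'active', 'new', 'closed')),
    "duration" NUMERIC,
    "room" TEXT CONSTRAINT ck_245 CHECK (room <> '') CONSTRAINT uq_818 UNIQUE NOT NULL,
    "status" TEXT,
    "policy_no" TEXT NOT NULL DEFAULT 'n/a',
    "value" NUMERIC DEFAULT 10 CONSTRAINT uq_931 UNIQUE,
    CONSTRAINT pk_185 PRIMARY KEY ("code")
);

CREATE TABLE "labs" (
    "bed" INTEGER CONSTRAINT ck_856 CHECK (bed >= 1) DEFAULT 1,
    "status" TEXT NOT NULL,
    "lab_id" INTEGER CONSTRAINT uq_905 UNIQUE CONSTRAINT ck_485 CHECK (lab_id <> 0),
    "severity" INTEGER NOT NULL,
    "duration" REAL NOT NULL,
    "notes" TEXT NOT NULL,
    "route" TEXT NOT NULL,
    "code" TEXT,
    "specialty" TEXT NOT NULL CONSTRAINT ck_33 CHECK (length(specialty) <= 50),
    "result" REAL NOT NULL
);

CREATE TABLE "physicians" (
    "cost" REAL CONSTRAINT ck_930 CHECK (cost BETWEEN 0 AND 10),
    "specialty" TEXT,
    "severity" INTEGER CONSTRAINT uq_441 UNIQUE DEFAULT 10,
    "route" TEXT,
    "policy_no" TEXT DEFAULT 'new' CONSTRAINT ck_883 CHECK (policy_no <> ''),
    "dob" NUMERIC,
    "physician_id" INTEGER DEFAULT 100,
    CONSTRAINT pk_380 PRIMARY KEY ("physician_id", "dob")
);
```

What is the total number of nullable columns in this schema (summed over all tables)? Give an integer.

14

procedures: 6 nullable (dosage, procedure_id, route, duration, status, value — PK (code) and explicit NOT NULL columns excluded).
labs: 3 nullable (bed, lab_id, code — PK none and explicit NOT NULL columns excluded).
physicians: 5 nullable (cost, specialty, severity, route, policy_no — PK (physician_id, dob) and explicit NOT NULL columns excluded).
Total: 6 + 3 + 5 = 14.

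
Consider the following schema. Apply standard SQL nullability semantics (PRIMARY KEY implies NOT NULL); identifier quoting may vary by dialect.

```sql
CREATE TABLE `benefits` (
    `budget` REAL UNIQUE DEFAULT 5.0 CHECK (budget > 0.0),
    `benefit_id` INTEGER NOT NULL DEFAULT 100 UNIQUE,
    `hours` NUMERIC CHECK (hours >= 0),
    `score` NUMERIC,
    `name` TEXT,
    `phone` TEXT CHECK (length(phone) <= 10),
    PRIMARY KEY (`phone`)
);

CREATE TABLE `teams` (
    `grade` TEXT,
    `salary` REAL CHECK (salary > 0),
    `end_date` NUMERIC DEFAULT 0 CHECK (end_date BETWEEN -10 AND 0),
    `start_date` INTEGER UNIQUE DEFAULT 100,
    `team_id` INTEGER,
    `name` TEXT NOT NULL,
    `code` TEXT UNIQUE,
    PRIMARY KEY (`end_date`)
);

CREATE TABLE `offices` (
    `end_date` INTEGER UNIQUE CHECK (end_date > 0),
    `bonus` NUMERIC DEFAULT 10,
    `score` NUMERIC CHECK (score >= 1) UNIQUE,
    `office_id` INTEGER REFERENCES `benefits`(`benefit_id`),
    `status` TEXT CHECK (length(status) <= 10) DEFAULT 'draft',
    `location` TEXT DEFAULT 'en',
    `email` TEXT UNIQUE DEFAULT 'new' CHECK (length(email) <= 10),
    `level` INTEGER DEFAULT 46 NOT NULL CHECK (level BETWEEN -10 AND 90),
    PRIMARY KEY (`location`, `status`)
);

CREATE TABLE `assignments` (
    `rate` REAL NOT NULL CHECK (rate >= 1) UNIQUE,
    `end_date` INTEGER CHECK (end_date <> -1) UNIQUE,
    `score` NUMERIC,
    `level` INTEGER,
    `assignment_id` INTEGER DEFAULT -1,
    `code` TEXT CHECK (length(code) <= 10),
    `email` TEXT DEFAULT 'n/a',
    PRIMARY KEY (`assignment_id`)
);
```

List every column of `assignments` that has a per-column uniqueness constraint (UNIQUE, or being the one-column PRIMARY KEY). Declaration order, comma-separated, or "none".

- rate: declared UNIQUE → unique.
- end_date: declared UNIQUE → unique.
- score: no UNIQUE or single-column PK constraint.
- level: no UNIQUE or single-column PK constraint.
- assignment_id: single-column PRIMARY KEY → unique.
- code: no UNIQUE or single-column PK constraint.
- email: no UNIQUE or single-column PK constraint.

rate, end_date, assignment_id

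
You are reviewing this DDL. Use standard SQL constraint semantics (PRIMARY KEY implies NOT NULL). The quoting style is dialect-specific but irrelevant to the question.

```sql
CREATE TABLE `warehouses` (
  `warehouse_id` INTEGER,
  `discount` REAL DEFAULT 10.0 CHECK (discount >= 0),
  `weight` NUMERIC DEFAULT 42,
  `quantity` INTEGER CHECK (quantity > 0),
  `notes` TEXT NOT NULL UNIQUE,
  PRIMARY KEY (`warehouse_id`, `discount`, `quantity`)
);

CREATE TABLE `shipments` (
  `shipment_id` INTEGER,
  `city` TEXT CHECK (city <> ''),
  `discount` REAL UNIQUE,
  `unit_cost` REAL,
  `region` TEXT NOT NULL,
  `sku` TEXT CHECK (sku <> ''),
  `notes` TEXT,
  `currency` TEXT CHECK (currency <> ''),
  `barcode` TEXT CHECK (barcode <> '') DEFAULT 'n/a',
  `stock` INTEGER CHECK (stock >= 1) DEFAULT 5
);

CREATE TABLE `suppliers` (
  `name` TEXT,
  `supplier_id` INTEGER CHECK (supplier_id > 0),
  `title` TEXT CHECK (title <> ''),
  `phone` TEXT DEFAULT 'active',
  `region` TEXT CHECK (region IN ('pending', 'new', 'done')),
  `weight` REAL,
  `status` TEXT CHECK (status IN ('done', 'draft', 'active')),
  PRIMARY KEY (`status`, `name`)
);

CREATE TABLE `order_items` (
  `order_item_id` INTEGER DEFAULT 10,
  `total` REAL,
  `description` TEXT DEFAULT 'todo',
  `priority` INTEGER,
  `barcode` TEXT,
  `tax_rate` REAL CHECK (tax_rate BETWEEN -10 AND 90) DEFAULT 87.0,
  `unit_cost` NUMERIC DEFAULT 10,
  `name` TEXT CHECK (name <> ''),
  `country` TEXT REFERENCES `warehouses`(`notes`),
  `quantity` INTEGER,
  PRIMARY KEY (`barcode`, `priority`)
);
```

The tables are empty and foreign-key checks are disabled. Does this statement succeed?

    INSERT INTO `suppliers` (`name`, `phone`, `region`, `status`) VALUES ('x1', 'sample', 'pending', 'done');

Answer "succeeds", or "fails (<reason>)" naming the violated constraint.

NOT NULL columns: name is supplied; status is supplied.
CHECK constraints: 'pending' satisfies (region IN ('pending', 'new', 'done')); 'done' satisfies (status IN ('done', 'draft', 'active')).
No constraint is violated.

succeeds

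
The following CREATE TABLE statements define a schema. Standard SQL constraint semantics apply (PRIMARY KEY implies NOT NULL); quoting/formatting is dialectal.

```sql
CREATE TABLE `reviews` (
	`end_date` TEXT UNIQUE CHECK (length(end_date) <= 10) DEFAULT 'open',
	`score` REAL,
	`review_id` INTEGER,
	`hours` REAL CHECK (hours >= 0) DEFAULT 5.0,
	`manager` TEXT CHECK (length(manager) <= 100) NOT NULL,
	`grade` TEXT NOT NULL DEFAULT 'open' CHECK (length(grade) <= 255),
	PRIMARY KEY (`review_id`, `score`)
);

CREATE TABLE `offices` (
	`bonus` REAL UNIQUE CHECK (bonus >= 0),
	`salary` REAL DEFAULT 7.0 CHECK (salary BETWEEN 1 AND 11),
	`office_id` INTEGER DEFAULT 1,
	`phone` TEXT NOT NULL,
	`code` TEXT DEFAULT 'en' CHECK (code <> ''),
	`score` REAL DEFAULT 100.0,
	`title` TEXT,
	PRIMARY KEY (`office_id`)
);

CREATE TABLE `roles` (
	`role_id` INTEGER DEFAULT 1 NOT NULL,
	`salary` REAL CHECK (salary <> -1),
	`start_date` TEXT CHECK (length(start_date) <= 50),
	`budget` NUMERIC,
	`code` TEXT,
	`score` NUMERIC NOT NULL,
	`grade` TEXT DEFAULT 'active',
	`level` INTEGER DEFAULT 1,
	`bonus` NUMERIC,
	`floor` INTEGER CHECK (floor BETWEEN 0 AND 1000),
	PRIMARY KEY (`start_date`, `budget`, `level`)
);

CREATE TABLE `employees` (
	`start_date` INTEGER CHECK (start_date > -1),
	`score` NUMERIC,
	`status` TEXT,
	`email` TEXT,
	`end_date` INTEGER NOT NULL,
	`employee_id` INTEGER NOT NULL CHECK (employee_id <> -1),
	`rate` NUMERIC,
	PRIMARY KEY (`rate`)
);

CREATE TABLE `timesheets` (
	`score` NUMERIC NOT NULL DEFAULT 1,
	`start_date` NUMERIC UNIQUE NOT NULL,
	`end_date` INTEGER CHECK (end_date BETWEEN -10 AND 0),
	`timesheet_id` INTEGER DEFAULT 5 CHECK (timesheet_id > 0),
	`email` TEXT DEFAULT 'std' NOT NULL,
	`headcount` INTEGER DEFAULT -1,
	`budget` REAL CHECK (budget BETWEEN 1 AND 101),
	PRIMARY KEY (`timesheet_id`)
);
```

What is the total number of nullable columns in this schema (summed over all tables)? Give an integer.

reviews: 2 nullable (end_date, hours — PK (review_id, score) and explicit NOT NULL columns excluded).
offices: 5 nullable (bonus, salary, code, score, title — PK (office_id) and explicit NOT NULL columns excluded).
roles: 5 nullable (salary, code, grade, bonus, floor — PK (start_date, budget, level) and explicit NOT NULL columns excluded).
employees: 4 nullable (start_date, score, status, email — PK (rate) and explicit NOT NULL columns excluded).
timesheets: 3 nullable (end_date, headcount, budget — PK (timesheet_id) and explicit NOT NULL columns excluded).
Total: 2 + 5 + 5 + 4 + 3 = 19.

19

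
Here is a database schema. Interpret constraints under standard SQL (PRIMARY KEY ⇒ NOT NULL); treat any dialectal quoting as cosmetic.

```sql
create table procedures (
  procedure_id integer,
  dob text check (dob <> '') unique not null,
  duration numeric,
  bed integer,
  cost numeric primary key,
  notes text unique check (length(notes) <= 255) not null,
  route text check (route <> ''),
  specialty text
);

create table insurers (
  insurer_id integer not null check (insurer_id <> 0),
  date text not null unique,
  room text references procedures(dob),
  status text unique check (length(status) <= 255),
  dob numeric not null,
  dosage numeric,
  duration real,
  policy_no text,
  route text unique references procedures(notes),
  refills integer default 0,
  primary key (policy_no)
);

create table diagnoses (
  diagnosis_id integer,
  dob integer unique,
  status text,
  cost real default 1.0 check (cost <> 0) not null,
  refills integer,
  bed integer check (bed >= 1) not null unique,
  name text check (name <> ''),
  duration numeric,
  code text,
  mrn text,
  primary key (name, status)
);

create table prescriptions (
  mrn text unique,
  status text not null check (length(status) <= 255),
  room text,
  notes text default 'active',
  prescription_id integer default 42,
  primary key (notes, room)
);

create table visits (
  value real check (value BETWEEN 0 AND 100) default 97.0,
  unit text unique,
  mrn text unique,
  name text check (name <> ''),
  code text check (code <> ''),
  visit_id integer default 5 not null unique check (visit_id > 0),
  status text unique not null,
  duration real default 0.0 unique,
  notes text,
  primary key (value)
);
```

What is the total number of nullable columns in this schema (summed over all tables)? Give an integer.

procedures: 5 nullable (procedure_id, duration, bed, route, specialty — PK (cost) and explicit NOT NULL columns excluded).
insurers: 6 nullable (room, status, dosage, duration, route, refills — PK (policy_no) and explicit NOT NULL columns excluded).
diagnoses: 6 nullable (diagnosis_id, dob, refills, duration, code, mrn — PK (name, status) and explicit NOT NULL columns excluded).
prescriptions: 2 nullable (mrn, prescription_id — PK (notes, room) and explicit NOT NULL columns excluded).
visits: 6 nullable (unit, mrn, name, code, duration, notes — PK (value) and explicit NOT NULL columns excluded).
Total: 5 + 6 + 6 + 2 + 6 = 25.

25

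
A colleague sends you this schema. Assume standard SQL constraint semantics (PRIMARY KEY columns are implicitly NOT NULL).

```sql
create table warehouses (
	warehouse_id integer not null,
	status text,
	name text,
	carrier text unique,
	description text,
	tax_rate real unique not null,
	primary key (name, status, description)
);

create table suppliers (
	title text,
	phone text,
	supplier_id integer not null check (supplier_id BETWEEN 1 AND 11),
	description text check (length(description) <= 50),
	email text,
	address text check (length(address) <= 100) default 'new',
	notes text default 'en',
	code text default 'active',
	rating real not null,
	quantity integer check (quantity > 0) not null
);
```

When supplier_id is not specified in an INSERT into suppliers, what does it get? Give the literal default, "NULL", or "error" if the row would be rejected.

error

supplier_id has no DEFAULT clause.
Omitting it would insert NULL, but it is declared NOT NULL, so the INSERT fails.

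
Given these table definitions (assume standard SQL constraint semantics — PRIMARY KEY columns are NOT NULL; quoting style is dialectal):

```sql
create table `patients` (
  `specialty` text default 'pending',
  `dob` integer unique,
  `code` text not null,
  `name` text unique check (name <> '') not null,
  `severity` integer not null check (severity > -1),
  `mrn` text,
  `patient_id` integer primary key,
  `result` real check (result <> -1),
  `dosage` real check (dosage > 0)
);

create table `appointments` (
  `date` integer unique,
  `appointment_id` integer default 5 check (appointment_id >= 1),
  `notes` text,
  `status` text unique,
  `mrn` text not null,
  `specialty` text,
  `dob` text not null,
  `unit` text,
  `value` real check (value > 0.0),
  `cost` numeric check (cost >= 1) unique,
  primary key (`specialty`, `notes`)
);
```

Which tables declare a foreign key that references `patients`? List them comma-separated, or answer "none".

No REFERENCES clause anywhere in the schema names patients.

none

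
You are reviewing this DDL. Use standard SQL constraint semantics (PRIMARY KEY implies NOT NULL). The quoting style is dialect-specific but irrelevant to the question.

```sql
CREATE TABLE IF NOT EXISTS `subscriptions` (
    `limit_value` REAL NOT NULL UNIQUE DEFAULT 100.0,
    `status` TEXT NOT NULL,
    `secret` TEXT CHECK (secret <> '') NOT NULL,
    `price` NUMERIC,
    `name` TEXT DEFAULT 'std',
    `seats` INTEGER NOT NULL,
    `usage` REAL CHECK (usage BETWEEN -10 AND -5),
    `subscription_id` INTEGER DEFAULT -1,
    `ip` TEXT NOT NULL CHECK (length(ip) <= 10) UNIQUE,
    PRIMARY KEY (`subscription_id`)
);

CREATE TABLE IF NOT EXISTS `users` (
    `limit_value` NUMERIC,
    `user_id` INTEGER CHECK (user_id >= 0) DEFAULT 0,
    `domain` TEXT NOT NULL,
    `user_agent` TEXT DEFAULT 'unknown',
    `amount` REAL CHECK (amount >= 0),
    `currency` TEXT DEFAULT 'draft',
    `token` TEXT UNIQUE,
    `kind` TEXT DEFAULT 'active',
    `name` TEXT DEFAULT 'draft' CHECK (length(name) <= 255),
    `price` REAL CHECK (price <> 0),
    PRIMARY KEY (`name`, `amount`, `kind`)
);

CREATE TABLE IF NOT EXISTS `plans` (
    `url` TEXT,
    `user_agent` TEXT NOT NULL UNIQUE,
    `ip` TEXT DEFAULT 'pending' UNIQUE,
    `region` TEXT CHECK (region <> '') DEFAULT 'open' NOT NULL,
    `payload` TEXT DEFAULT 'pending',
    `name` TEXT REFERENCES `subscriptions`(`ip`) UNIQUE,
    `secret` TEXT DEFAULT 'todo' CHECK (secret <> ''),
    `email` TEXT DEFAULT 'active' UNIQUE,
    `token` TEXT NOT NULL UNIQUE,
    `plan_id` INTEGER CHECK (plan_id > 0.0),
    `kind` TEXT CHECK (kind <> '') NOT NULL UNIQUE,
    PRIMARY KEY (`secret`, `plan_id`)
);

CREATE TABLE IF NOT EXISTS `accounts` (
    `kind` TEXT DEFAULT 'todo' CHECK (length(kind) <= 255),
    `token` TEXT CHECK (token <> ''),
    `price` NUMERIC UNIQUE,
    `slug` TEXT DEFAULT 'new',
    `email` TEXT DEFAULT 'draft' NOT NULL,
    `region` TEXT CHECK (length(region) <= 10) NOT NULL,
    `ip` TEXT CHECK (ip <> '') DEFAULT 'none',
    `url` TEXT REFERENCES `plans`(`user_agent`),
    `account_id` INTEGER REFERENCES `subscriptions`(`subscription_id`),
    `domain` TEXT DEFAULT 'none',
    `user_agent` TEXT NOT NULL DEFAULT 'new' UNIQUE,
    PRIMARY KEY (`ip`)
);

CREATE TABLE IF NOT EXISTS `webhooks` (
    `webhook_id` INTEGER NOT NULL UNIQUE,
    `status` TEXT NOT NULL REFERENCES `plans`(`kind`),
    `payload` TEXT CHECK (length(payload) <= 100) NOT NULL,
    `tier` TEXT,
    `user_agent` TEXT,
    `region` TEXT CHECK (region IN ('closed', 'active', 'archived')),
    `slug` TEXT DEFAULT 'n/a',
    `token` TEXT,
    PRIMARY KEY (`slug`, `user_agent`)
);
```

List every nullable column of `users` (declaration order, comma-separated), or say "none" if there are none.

limit_value, user_id, user_agent, currency, token, price

- limit_value: no NOT NULL constraint applies → nullable.
- user_id: CHECK does not forbid NULL (a CHECK constraint passes when its expression is NULL) → nullable.
- domain: declared NOT NULL → not nullable.
- user_agent: DEFAULT only fills an omitted column; an explicit NULL is still allowed → nullable.
- amount: part of the PRIMARY KEY, which implies NOT NULL → not nullable.
- currency: DEFAULT only fills an omitted column; an explicit NULL is still allowed → nullable.
- token: UNIQUE does not imply NOT NULL → nullable.
- kind: part of the PRIMARY KEY, which implies NOT NULL → not nullable.
- name: part of the PRIMARY KEY, which implies NOT NULL → not nullable.
- price: CHECK does not forbid NULL (a CHECK constraint passes when its expression is NULL) → nullable.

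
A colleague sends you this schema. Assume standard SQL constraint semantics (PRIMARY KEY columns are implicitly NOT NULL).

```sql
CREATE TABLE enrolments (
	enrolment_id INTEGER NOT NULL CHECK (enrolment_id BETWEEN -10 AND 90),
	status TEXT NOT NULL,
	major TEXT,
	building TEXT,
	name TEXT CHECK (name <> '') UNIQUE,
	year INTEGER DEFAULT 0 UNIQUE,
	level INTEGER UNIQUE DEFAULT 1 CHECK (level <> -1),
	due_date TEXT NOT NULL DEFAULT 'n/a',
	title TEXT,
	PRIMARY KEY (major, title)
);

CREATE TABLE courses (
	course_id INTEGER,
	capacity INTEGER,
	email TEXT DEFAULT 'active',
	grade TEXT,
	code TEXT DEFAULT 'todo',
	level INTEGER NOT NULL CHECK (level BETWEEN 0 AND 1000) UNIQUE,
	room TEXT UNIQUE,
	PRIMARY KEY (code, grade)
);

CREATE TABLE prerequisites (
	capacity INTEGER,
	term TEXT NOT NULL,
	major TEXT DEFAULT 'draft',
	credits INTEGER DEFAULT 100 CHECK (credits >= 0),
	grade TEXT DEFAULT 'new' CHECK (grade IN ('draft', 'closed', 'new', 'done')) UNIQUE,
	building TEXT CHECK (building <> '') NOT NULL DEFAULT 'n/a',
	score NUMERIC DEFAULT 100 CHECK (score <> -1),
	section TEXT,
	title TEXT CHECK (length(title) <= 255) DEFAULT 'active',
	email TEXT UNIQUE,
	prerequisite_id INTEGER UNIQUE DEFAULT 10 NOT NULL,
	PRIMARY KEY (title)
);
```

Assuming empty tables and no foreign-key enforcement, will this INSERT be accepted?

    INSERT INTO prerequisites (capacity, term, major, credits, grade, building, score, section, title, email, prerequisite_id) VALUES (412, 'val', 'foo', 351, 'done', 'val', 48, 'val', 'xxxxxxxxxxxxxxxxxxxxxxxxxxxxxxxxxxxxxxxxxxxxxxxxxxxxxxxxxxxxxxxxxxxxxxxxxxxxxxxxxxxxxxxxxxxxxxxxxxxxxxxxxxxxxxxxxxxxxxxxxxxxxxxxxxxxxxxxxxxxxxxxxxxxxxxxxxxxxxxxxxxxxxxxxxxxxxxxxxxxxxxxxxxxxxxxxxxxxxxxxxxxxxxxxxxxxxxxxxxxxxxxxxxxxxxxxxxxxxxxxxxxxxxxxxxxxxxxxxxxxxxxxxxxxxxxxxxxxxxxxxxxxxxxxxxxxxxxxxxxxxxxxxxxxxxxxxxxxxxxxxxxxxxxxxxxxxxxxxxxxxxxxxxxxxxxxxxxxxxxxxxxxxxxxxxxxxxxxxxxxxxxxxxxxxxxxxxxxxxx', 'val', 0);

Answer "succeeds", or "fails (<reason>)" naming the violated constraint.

fails (CHECK on title)

The value 'xxxxxxxxxxxxxxxxxxxxxxxxxxxxxxxxxxxxxxxxxxxxxxxxxxxxxxxxxxxxxxxxxxxxxxxxxxxxxxxxxxxxxxxxxxxxxxxxxxxxxxxxxxxxxxxxxxxxxxxxxxxxxxxxxxxxxxxxxxxxxxxxxxxxxxxxxxxxxxxxxxxxxxxxxxxxxxxxxxxxxxxxxxxxxxxxxxxxxxxxxxxxxxxxxxxxxxxxxxxxxxxxxxxxxxxxxxxxxxxxxxxxxxxxxxxxxxxxxxxxxxxxxxxxxxxxxxxxxxxxxxxxxxxxxxxxxxxxxxxxxxxxxxxxxxxxxxxxxxxxxxxxxxxxxxxxxxxxxxxxxxxxxxxxxxxxxxxxxxxxxxxxxxxxxxxxxxxxxxxxxxxxxxxxxxxxxxxxxxxx' for title violates CHECK (length(title) <= 255).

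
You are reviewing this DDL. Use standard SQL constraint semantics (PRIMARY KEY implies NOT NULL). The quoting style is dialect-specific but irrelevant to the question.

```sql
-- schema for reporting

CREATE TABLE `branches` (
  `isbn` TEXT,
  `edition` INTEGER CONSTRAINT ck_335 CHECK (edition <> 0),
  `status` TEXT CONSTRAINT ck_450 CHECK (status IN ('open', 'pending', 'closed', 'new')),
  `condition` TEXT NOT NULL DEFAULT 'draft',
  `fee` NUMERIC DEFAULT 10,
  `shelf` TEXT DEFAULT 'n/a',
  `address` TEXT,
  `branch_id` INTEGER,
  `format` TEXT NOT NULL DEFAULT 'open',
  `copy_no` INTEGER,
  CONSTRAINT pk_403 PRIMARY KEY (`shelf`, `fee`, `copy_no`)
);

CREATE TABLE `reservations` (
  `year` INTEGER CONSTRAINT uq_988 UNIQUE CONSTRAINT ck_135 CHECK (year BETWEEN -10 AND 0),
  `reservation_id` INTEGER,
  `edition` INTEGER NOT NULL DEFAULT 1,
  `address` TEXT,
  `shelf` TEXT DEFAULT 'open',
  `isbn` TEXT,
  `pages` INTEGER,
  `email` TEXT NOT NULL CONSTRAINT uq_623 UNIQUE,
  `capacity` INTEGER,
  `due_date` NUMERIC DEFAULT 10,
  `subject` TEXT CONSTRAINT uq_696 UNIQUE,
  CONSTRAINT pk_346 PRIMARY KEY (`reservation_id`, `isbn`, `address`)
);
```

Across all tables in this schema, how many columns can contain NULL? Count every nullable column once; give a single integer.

branches: 5 nullable (isbn, edition, status, address, branch_id — PK (shelf, fee, copy_no) and explicit NOT NULL columns excluded).
reservations: 6 nullable (year, shelf, pages, capacity, due_date, subject — PK (reservation_id, isbn, address) and explicit NOT NULL columns excluded).
Total: 5 + 6 = 11.

11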